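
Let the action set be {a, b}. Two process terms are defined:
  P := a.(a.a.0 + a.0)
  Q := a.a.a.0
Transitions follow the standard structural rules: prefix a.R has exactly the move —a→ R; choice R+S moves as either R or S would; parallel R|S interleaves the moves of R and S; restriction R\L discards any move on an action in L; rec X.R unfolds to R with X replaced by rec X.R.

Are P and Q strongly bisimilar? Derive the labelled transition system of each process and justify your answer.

not bisimilar

LTS(P): 4 reachable states
  p0 = a.(a.a.0 + a.0) → -a-> p1
  p1 = a.a.0 + a.0 → -a-> p2, -a-> p3
  p2 = 0 → ∅
  p3 = a.0 → -a-> p2
LTS(Q): 4 reachable states
  q0 = a.a.a.0 → -a-> q1
  q1 = a.a.0 → -a-> q2
  q2 = a.0 → -a-> q3
  q3 = 0 → ∅
Bisimilarity quotient blocks:
  B0 = {p0}
  B1 = {p1}
  B2 = {p2, q3}
  B3 = {p3, q2}
  B4 = {q0}
  B5 = {q1}
p0 ∈ B0, q0 ∈ B4 → different blocks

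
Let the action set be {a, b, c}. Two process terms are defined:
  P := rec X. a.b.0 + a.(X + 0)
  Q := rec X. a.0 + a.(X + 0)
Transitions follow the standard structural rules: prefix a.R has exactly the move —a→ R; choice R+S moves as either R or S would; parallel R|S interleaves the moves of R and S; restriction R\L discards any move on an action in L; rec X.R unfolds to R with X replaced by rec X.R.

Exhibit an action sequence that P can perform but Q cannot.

LTS(P): 4 reachable states
  p0 = rec X. a.b.0 + a.(X + 0) | —a→ p1, —a→ p2
  p1 = (rec X. a.b.0 + a.(X + 0)) + 0 | —a→ p1, —a→ p2
  p2 = b.0 | —b→ p3
  p3 = 0 | stopped
LTS(Q): 3 reachable states
  q0 = rec X. a.0 + a.(X + 0) | —a→ q1, —a→ q2
  q1 = (rec X. a.0 + a.(X + 0)) + 0 | —a→ q1, —a→ q2
  q2 = 0 | stopped
Run σ = ⟨ab⟩ on P: start {p0}
  after a @ step 1: {p1, p2}
  after b @ step 2: {p3}
  ✓ P
Run σ = ⟨ab⟩ on Q: start {q0}
  after a @ step 1: {q1, q2}
  after b @ step 2: ∅  — Q cannot continue

ab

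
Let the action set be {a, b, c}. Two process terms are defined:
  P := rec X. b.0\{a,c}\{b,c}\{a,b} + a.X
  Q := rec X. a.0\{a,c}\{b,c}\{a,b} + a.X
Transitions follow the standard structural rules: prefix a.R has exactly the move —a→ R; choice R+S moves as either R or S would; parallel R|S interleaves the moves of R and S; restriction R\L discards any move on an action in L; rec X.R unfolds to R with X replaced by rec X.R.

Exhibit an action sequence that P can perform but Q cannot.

b

P's transition system — 2 states:
  m0 = rec X. b.0\{a,c}\{b,c}\{a,b} + a.X → —a→ m0, —b→ m1
  m1 = 0\{a,c}\{b,c}\{a,b} → ∅
Q's transition system — 2 states:
  n0 = rec X. a.0\{a,c}\{b,c}\{a,b} + a.X → —a→ n0, —a→ n1
  n1 = 0\{a,c}\{b,c}\{a,b} → ∅
Trace ⟨b⟩ through P, begin at {m0}:
  step 1 (b): {m1}
  P completes σ.
Trace ⟨b⟩ through Q, begin at {n0}:
  step 1 (b): no successor for Q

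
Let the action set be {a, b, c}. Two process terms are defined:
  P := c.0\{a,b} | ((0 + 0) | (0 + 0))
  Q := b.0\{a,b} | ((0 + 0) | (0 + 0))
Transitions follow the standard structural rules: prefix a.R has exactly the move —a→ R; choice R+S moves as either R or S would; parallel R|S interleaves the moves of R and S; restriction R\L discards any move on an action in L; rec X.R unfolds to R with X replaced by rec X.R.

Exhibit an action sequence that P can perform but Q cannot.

P's transition system — 2 states:
  u0 = c.0\{a,b} | ((0 + 0) | (0 + 0)) ⊢ --c--▸ u1
  u1 = 0\{a,b} | ((0 + 0) | (0 + 0)) ⊢ deadlocked
Q's transition system — 2 states:
  v0 = b.0\{a,b} | ((0 + 0) | (0 + 0)) ⊢ --b--▸ v1
  v1 = 0\{a,b} | ((0 + 0) | (0 + 0)) ⊢ deadlocked
Run σ = ⟨c⟩ on P: start {u0}
  step 1 (c): {u1}
  — P admits the full trace.
Run σ = ⟨c⟩ on Q: start {v0}
  step 1 (c): no successor for Q

c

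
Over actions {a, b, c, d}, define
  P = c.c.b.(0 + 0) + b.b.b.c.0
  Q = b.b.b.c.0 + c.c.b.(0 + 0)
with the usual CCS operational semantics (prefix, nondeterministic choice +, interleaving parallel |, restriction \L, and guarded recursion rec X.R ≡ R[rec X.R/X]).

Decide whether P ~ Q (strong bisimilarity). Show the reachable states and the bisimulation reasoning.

P's transition system — 8 states:
  p0 = c.c.b.(0 + 0) + b.b.b.c.0 | =b=> p1, =c=> p2
  p1 = b.b.c.0 | =b=> p3
  p2 = c.b.(0 + 0) | =c=> p4
  p3 = b.c.0 | =b=> p5
  p4 = b.(0 + 0) | =b=> p6
  p5 = c.0 | =c=> p7
  p6 = 0 + 0 | stopped
  p7 = 0 | stopped
Q's transition system — 8 states:
  q0 = b.b.b.c.0 + c.c.b.(0 + 0) | =b=> q1, =c=> q2
  q1 = b.b.c.0 | =b=> q3
  q2 = c.b.(0 + 0) | =c=> q4
  q3 = b.c.0 | =b=> q5
  q4 = b.(0 + 0) | =b=> q6
  q5 = c.0 | =c=> q7
  q6 = 0 + 0 | stopped
  q7 = 0 | stopped
Partition-refinement fixed point:
  B0 = {p0, q0}
  B1 = {p1, q1}
  B2 = {p3, q3}
  B3 = {p5, q5}
  B4 = {p6, p7, q6, q7}
  B5 = {p2, q2}
  B6 = {p4, q4}
p0 ∈ B0, q0 ∈ B0 → same block

YES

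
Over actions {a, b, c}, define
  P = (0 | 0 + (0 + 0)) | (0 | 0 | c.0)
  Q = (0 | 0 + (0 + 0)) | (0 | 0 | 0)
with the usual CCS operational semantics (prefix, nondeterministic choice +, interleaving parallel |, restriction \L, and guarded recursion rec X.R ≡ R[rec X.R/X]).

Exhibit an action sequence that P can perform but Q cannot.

c

P's transition system — 2 states:
  u0 = (0 | 0 + (0 + 0)) | (0 | 0 | c.0) | --c--▸ u1
  u1 = (0 | 0 + (0 + 0)) | (0 | 0 | 0) | ∅
Q's transition system — 1 states:
  v0 = (0 | 0 + (0 + 0)) | (0 | 0 | 0) | ∅
Run σ = ⟨c⟩ on P: start {u0}
  [1] c ⇒ {u1}
  — P admits the full trace.
Run σ = ⟨c⟩ on Q: start {v0}
  [1] c ⇒ ∅  — Q cannot continue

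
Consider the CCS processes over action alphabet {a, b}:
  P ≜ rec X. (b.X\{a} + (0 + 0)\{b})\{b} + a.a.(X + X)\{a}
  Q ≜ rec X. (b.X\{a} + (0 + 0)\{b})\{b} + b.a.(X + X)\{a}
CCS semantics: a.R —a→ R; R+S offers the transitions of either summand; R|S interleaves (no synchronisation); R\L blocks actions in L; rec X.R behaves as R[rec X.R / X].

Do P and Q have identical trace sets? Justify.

Reachable graph of P (3 states):
  s0 = rec X. (b.X\{a} + (0 + 0)\{b})\{b} + a.a.(X + X)\{a} :: --a--▸ s1
  s1 = a.((rec X. (b.X\{a} + (0 + 0)\{b})\{b} + a.a.(X + X)\{a}) + (rec X. (b.X\{a} + (0 + 0)\{b})\{b} + a.a.(X + X)\{a}))\{a} :: --a--▸ s2
  s2 = ((rec X. (b.X\{a} + (0 + 0)\{b})\{b} + a.a.(X + X)\{a}) + (rec X. (b.X\{a} + (0 + 0)\{b})\{b} + a.a.(X + X)\{a}))\{a} :: stopped
Reachable graph of Q (4 states):
  t0 = rec X. (b.X\{a} + (0 + 0)\{b})\{b} + b.a.(X + X)\{a} :: --b--▸ t1
  t1 = a.((rec X. (b.X\{a} + (0 + 0)\{b})\{b} + b.a.(X + X)\{a}) + (rec X. (b.X\{a} + (0 + 0)\{b})\{b} + b.a.(X + X)\{a}))\{a} :: --a--▸ t2
  t2 = ((rec X. (b.X\{a} + (0 + 0)\{b})\{b} + b.a.(X + X)\{a}) + (rec X. (b.X\{a} + (0 + 0)\{b})\{b} + b.a.(X + X)\{a}))\{a} :: --b--▸ t3
  t3 = (a.((rec X. (b.X\{a} + (0 + 0)\{b})\{b} + b.a.(X + X)\{a}) + (rec X. (b.X\{a} + (0 + 0)\{b})\{b} + b.a.(X + X)\{a}))\{a})\{a} :: stopped
Run σ = ⟨a⟩ on P: start {s0}
  after a @ step 1: {s1}
  ✓ P
Run σ = ⟨a⟩ on Q: start {t0}
  after a @ step 1: no successor for Q

NO — witness ⟨a⟩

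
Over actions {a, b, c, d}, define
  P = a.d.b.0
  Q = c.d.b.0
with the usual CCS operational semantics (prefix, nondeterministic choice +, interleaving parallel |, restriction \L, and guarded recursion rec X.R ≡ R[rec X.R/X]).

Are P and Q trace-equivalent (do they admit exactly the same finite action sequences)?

P's transition system — 4 states:
  u0 = a.d.b.0 → -a-> u1
  u1 = d.b.0 → -d-> u2
  u2 = b.0 → -b-> u3
  u3 = 0 → deadlocked
Q's transition system — 4 states:
  v0 = c.d.b.0 → -c-> v1
  v1 = d.b.0 → -d-> v2
  v2 = b.0 → -b-> v3
  v3 = 0 → deadlocked
Run σ = ⟨a⟩ on P: start {u0}
  after a @ step 1: {u1}
  P completes σ.
Run σ = ⟨a⟩ on Q: start {v0}
  after a @ step 1: ∅  — Q cannot continue

trace-distinct — witness ⟨a⟩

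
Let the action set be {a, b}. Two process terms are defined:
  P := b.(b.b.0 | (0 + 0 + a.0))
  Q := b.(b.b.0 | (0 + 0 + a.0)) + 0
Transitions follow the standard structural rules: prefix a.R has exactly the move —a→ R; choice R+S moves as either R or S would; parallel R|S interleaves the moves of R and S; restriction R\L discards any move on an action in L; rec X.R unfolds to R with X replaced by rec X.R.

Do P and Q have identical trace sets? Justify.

P's transition system — 7 states:
  s0 = b.(b.b.0 | (0 + 0 + a.0)) has moves =b=> s1
  s1 = b.b.0 | (0 + 0 + a.0) has moves =a=> s2, =b=> s3
  s2 = b.b.0 | 0 has moves =b=> s4
  s3 = b.0 | (0 + 0 + a.0) has moves =a=> s4, =b=> s5
  s4 = b.0 | 0 has moves =b=> s6
  s5 = 0 | (0 + 0 + a.0) has moves =a=> s6
  s6 = 0 | 0 has moves (no moves)
Q's transition system — 7 states:
  t0 = b.(b.b.0 | (0 + 0 + a.0)) + 0 has moves =b=> t1
  t1 = b.b.0 | (0 + 0 + a.0) has moves =a=> t2, =b=> t3
  t2 = b.b.0 | 0 has moves =b=> t4
  t3 = b.0 | (0 + 0 + a.0) has moves =a=> t4, =b=> t5
  t4 = b.0 | 0 has moves =b=> t6
  t5 = 0 | (0 + 0 + a.0) has moves =a=> t6
  t6 = 0 | 0 has moves (no moves)
Partition-refinement fixed point:
  B0 = {s0, t0}
  B1 = {s1, t1}
  B2 = {s2, t2}
  B3 = {s4, t4}
  B4 = {s6, t6}
  B5 = {s3, t3}
  B6 = {s5, t5}
s0 ∈ B0, t0 ∈ B0 → same block
Bisimilar ⇒ trace-equivalent.

traces(P) = traces(Q)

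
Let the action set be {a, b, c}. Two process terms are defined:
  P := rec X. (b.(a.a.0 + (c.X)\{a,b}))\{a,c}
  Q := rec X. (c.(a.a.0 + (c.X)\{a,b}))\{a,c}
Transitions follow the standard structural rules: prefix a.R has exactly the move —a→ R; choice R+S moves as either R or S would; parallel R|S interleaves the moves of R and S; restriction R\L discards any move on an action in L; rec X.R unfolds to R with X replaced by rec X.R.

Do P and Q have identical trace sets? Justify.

traces(P) ≠ traces(Q) — witness ⟨b⟩

Reachable graph of P (2 states):
  s0 = rec X. (b.(a.a.0 + (c.X)\{a,b}))\{a,c} ⊢ --b--▸ s1
  s1 = (a.a.0 + (c.(rec X. (b.(a.a.0 + (c.X)\{a,b}))\{a,c}))\{a,b})\{a,c} ⊢ ∅
Reachable graph of Q (1 states):
  t0 = rec X. (c.(a.a.0 + (c.X)\{a,b}))\{a,c} ⊢ ∅
Executing b from P (initial set {s0}):
  after b @ step 1: {s1}
  P completes σ.
Executing b from Q (initial set {t0}):
  after b @ step 1: ∅ (Q stuck)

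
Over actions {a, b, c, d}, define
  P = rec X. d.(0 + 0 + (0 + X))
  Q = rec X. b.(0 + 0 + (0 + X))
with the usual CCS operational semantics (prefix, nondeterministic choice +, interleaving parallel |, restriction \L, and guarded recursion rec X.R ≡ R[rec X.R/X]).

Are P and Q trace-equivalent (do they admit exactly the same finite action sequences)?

trace-distinct — witness ⟨d⟩

P's transition system — 2 states:
  s0 = rec X. d.(0 + 0 + (0 + X)) :: ··d··> s1
  s1 = 0 + 0 + (0 + (rec X. d.(0 + 0 + (0 + X)))) :: ··d··> s1
Q's transition system — 2 states:
  t0 = rec X. b.(0 + 0 + (0 + X)) :: ··b··> t1
  t1 = 0 + 0 + (0 + (rec X. b.(0 + 0 + (0 + X)))) :: ··b··> t1
Run σ = ⟨d⟩ on P: start {s0}
  step 1 (d): {s1}
  — P admits the full trace.
Run σ = ⟨d⟩ on Q: start {t0}
  step 1 (d): ∅ (Q stuck)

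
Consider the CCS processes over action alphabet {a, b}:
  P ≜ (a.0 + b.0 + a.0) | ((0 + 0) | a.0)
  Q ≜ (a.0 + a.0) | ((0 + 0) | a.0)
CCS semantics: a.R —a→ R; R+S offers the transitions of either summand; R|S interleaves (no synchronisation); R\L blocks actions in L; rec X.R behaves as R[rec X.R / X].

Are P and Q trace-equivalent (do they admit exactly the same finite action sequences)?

trace-distinct — witness ⟨b⟩

Reachable graph of P (4 states):
  u0 = (a.0 + b.0 + a.0) | ((0 + 0) | a.0) ⊢ =a=> u1, =a=> u2, =b=> u2
  u1 = (a.0 + b.0 + a.0) | ((0 + 0) | 0) ⊢ =a=> u3, =b=> u3
  u2 = 0 | ((0 + 0) | a.0) ⊢ =a=> u3
  u3 = 0 | ((0 + 0) | 0) ⊢ ∅
Reachable graph of Q (4 states):
  v0 = (a.0 + a.0) | ((0 + 0) | a.0) ⊢ =a=> v1, =a=> v2
  v1 = (a.0 + a.0) | ((0 + 0) | 0) ⊢ =a=> v3
  v2 = 0 | ((0 + 0) | a.0) ⊢ =a=> v3
  v3 = 0 | ((0 + 0) | 0) ⊢ ∅
Executing b from P (initial set {u0}):
  after b @ step 1: {u2}
  ✓ P
Executing b from Q (initial set {v0}):
  after b @ step 1: no successor for Q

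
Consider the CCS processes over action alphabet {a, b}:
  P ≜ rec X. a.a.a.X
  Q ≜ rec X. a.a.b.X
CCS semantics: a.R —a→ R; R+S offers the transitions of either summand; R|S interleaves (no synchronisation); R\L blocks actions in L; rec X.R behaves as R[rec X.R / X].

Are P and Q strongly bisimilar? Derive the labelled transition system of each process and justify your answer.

not bisimilar

Reachable graph of P (3 states):
  u0 = rec X. a.a.a.X → —a→ u1
  u1 = a.a.(rec X. a.a.a.X) → —a→ u2
  u2 = a.(rec X. a.a.a.X) → —a→ u0
Reachable graph of Q (3 states):
  v0 = rec X. a.a.b.X → —a→ v1
  v1 = a.b.(rec X. a.a.b.X) → —a→ v2
  v2 = b.(rec X. a.a.b.X) → —b→ v0
Coarsest stable partition (strong bisimilarity classes):
  B0 = {u0, u1, u2}
  B1 = {v0}
  B2 = {v1}
  B3 = {v2}
u0 ∈ B0, v0 ∈ B1 → different blocks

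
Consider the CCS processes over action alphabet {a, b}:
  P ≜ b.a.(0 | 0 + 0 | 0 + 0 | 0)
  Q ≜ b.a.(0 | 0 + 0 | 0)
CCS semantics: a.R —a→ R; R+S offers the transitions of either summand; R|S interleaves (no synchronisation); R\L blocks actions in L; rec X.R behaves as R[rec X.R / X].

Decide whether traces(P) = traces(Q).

LTS(P): 3 reachable states
  p0 = b.a.(0 | 0 + 0 | 0 + 0 | 0) ⊢ --b--▸ p1
  p1 = a.(0 | 0 + 0 | 0 + 0 | 0) ⊢ --a--▸ p2
  p2 = 0 | 0 + 0 | 0 + 0 | 0 ⊢ stopped
LTS(Q): 3 reachable states
  q0 = b.a.(0 | 0 + 0 | 0) ⊢ --b--▸ q1
  q1 = a.(0 | 0 + 0 | 0) ⊢ --a--▸ q2
  q2 = 0 | 0 + 0 | 0 ⊢ stopped
Bisimilarity quotient blocks:
  B0 = {p0, q0}
  B1 = {p1, q1}
  B2 = {p2, q2}
p0 ∈ B0, q0 ∈ B0 → same block
Bisimilar ⇒ trace-equivalent.

traces(P) = traces(Q)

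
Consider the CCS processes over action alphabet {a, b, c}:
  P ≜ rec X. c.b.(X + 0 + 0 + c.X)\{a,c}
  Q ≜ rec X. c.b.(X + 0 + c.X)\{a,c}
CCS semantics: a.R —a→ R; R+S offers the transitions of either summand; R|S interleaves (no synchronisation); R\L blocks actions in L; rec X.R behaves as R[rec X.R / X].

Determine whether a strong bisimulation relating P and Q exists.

P ~ Q

Reachable graph of P (3 states):
  p0 = rec X. c.b.(X + 0 + 0 + c.X)\{a,c} ⊢ —c→ p1
  p1 = b.((rec X. c.b.(X + 0 + 0 + c.X)\{a,c}) + 0 + 0 + c.(rec X. c.b.(X + 0 + 0 + c.X)\{a,c}))\{a,c} ⊢ —b→ p2
  p2 = ((rec X. c.b.(X + 0 + 0 + c.X)\{a,c}) + 0 + 0 + c.(rec X. c.b.(X + 0 + 0 + c.X)\{a,c}))\{a,c} ⊢ deadlocked
Reachable graph of Q (3 states):
  q0 = rec X. c.b.(X + 0 + c.X)\{a,c} ⊢ —c→ q1
  q1 = b.((rec X. c.b.(X + 0 + c.X)\{a,c}) + 0 + c.(rec X. c.b.(X + 0 + c.X)\{a,c}))\{a,c} ⊢ —b→ q2
  q2 = ((rec X. c.b.(X + 0 + c.X)\{a,c}) + 0 + c.(rec X. c.b.(X + 0 + c.X)\{a,c}))\{a,c} ⊢ deadlocked
Coarsest stable partition (strong bisimilarity classes):
  B0 = {p0, q0}
  B1 = {p1, q1}
  B2 = {p2, q2}
p0 ∈ B0, q0 ∈ B0 → same block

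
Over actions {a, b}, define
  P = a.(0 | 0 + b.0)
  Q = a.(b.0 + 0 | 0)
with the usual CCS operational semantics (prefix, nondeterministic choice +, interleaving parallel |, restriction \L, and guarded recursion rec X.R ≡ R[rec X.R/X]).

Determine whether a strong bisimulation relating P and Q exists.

P's transition system — 3 states:
  m0 = a.(0 | 0 + b.0) | -a-> m1
  m1 = 0 | 0 + b.0 | -b-> m2
  m2 = 0 | ·
Q's transition system — 3 states:
  n0 = a.(b.0 + 0 | 0) | -a-> n1
  n1 = b.0 + 0 | 0 | -b-> n2
  n2 = 0 | ·
Coarsest stable partition (strong bisimilarity classes):
  B0 = {m0, n0}
  B1 = {m1, n1}
  B2 = {m2, n2}
m0 ∈ B0, n0 ∈ B0 → same block

YES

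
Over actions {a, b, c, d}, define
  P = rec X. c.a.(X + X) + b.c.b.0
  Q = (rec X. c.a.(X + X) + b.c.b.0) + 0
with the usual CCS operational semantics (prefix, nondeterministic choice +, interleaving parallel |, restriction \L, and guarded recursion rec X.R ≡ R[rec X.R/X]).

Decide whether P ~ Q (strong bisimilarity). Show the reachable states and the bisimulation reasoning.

Reachable graph of P (6 states):
  u0 = rec X. c.a.(X + X) + b.c.b.0 → --b--▸ u1, --c--▸ u2
  u1 = c.b.0 → --c--▸ u3
  u2 = a.((rec X. c.a.(X + X) + b.c.b.0) + (rec X. c.a.(X + X) + b.c.b.0)) → --a--▸ u4
  u3 = b.0 → --b--▸ u5
  u4 = (rec X. c.a.(X + X) + b.c.b.0) + (rec X. c.a.(X + X) + b.c.b.0) → --b--▸ u1, --c--▸ u2
  u5 = 0 → ∅
Reachable graph of Q (6 states):
  v0 = (rec X. c.a.(X + X) + b.c.b.0) + 0 → --b--▸ v1, --c--▸ v2
  v1 = c.b.0 → --c--▸ v3
  v2 = a.((rec X. c.a.(X + X) + b.c.b.0) + (rec X. c.a.(X + X) + b.c.b.0)) → --a--▸ v4
  v3 = b.0 → --b--▸ v5
  v4 = (rec X. c.a.(X + X) + b.c.b.0) + (rec X. c.a.(X + X) + b.c.b.0) → --b--▸ v1, --c--▸ v2
  v5 = 0 → ∅
Bisimilarity quotient blocks:
  B0 = {u0, u4, v0, v4}
  B1 = {u2, v2}
  B2 = {u1, v1}
  B3 = {u3, v3}
  B4 = {u5, v5}
u0 ∈ B0, v0 ∈ B0 → same block

YES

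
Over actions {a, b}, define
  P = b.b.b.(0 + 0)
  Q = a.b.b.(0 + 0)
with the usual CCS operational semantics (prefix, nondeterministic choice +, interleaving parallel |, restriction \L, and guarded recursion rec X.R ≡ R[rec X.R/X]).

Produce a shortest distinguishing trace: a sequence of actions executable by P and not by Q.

Reachable graph of P (4 states):
  s0 = b.b.b.(0 + 0) has moves ··b··> s1
  s1 = b.b.(0 + 0) has moves ··b··> s2
  s2 = b.(0 + 0) has moves ··b··> s3
  s3 = 0 + 0 has moves stopped
Reachable graph of Q (4 states):
  t0 = a.b.b.(0 + 0) has moves ··a··> t1
  t1 = b.b.(0 + 0) has moves ··b··> t2
  t2 = b.(0 + 0) has moves ··b··> t3
  t3 = 0 + 0 has moves stopped
Trace ⟨b⟩ through P, begin at {s0}:
  after b @ step 1: {s1}
  — P admits the full trace.
Trace ⟨b⟩ through Q, begin at {t0}:
  after b @ step 1: ∅ (Q stuck)

b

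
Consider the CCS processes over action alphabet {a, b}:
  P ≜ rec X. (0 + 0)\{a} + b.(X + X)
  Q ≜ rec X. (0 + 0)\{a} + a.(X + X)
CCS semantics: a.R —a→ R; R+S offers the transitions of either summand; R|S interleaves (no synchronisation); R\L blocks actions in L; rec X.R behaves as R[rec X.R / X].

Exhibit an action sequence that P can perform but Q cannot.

Reachable graph of P (2 states):
  u0 = rec X. (0 + 0)\{a} + b.(X + X) → =b=> u1
  u1 = (rec X. (0 + 0)\{a} + b.(X + X)) + (rec X. (0 + 0)\{a} + b.(X + X)) → =b=> u1
Reachable graph of Q (2 states):
  v0 = rec X. (0 + 0)\{a} + a.(X + X) → =a=> v1
  v1 = (rec X. (0 + 0)\{a} + a.(X + X)) + (rec X. (0 + 0)\{a} + a.(X + X)) → =a=> v1
Run σ = ⟨b⟩ on P: start {u0}
  step 1 (b): {u1}
  P completes σ.
Run σ = ⟨b⟩ on Q: start {v0}
  step 1 (b): no successor for Q

b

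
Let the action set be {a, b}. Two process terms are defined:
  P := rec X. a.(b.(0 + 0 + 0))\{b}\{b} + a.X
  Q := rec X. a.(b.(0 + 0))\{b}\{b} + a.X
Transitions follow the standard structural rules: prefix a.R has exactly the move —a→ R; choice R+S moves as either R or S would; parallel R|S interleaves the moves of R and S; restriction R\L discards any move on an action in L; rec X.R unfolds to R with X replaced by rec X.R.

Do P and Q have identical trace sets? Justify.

trace-equivalent

LTS(P): 2 reachable states
  s0 = rec X. a.(b.(0 + 0 + 0))\{b}\{b} + a.X → ··a··> s0, ··a··> s1
  s1 = (b.(0 + 0 + 0))\{b}\{b} → ∅
LTS(Q): 2 reachable states
  t0 = rec X. a.(b.(0 + 0))\{b}\{b} + a.X → ··a··> t0, ··a··> t1
  t1 = (b.(0 + 0))\{b}\{b} → ∅
Bisimilarity quotient blocks:
  B0 = {s0, t0}
  B1 = {s1, t1}
s0 ∈ B0, t0 ∈ B0 → same block
Bisimilar ⇒ trace-equivalent.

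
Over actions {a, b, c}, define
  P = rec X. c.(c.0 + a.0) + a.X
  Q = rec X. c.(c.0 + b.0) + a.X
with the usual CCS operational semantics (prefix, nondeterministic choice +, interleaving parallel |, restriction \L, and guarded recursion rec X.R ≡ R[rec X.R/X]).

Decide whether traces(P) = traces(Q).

LTS(P): 3 reachable states
  p0 = rec X. c.(c.0 + a.0) + a.X | -a-> p0, -c-> p1
  p1 = c.0 + a.0 | -a-> p2, -c-> p2
  p2 = 0 | (no moves)
LTS(Q): 3 reachable states
  q0 = rec X. c.(c.0 + b.0) + a.X | -a-> q0, -c-> q1
  q1 = c.0 + b.0 | -b-> q2, -c-> q2
  q2 = 0 | (no moves)
Run σ = ⟨ca⟩ on P: start {p0}
  after c @ step 1: {p1}
  after a @ step 2: {p2}
  ✓ P
Run σ = ⟨ca⟩ on Q: start {q0}
  after c @ step 1: {q1}
  after a @ step 2: no successor for Q

traces(P) ≠ traces(Q) — witness ⟨ca⟩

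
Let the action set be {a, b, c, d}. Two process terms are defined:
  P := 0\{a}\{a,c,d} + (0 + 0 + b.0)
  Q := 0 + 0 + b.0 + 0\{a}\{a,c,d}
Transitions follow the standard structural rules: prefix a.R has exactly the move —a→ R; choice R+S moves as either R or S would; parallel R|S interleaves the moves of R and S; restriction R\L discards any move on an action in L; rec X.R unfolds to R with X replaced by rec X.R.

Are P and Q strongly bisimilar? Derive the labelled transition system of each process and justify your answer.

YES

P's transition system — 2 states:
  u0 = 0\{a}\{a,c,d} + (0 + 0 + b.0) ⊢ ··b··> u1
  u1 = 0 ⊢ ·
Q's transition system — 2 states:
  v0 = 0 + 0 + b.0 + 0\{a}\{a,c,d} ⊢ ··b··> v1
  v1 = 0 ⊢ ·
Coarsest stable partition (strong bisimilarity classes):
  B0 = {u0, v0}
  B1 = {u1, v1}
u0 ∈ B0, v0 ∈ B0 → same block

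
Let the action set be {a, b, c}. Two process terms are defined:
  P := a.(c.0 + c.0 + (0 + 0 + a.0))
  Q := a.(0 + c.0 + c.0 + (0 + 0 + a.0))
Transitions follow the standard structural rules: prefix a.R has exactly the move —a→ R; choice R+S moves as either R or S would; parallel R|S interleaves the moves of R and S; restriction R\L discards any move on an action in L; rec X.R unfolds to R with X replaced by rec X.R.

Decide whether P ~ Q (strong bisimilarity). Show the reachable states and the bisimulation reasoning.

LTS(P): 3 reachable states
  p0 = a.(c.0 + c.0 + (0 + 0 + a.0)) has moves --a--▸ p1
  p1 = c.0 + c.0 + (0 + 0 + a.0) has moves --a--▸ p2, --c--▸ p2
  p2 = 0 has moves (no moves)
LTS(Q): 3 reachable states
  q0 = a.(0 + c.0 + c.0 + (0 + 0 + a.0)) has moves --a--▸ q1
  q1 = 0 + c.0 + c.0 + (0 + 0 + a.0) has moves --a--▸ q2, --c--▸ q2
  q2 = 0 has moves (no moves)
Bisimilarity quotient blocks:
  B0 = {p0, q0}
  B1 = {p1, q1}
  B2 = {p2, q2}
p0 ∈ B0, q0 ∈ B0 → same block

YES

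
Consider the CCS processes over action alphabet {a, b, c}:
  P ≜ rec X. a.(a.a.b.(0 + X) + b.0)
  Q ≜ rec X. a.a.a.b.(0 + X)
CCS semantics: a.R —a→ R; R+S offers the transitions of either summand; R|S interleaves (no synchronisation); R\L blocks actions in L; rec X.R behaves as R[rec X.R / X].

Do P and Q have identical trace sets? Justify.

P's transition system — 6 states:
  m0 = rec X. a.(a.a.b.(0 + X) + b.0) ⊢ =a=> m1
  m1 = a.a.b.(0 + (rec X. a.(a.a.b.(0 + X) + b.0))) + b.0 ⊢ =a=> m2, =b=> m3
  m2 = a.b.(0 + (rec X. a.(a.a.b.(0 + X) + b.0))) ⊢ =a=> m4
  m3 = 0 ⊢ ·
  m4 = b.(0 + (rec X. a.(a.a.b.(0 + X) + b.0))) ⊢ =b=> m5
  m5 = 0 + (rec X. a.(a.a.b.(0 + X) + b.0)) ⊢ =a=> m1
Q's transition system — 5 states:
  n0 = rec X. a.a.a.b.(0 + X) ⊢ =a=> n1
  n1 = a.a.b.(0 + (rec X. a.a.a.b.(0 + X))) ⊢ =a=> n2
  n2 = a.b.(0 + (rec X. a.a.a.b.(0 + X))) ⊢ =a=> n3
  n3 = b.(0 + (rec X. a.a.a.b.(0 + X))) ⊢ =b=> n4
  n4 = 0 + (rec X. a.a.a.b.(0 + X)) ⊢ =a=> n1
Trace ⟨ab⟩ through P, begin at {m0}:
  [1] a ⇒ {m1}
  [2] b ⇒ {m3}
  — P admits the full trace.
Trace ⟨ab⟩ through Q, begin at {n0}:
  [1] a ⇒ {n1}
  [2] b ⇒ ∅ (Q stuck)

traces(P) ≠ traces(Q) — witness ⟨ab⟩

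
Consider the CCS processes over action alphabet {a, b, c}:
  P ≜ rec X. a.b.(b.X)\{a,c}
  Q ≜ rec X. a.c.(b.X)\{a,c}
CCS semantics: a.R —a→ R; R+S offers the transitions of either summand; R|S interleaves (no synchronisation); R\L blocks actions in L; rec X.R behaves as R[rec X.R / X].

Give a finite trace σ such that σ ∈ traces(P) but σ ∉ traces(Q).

LTS(P): 4 reachable states
  s0 = rec X. a.b.(b.X)\{a,c} → —a→ s1
  s1 = b.(b.(rec X. a.b.(b.X)\{a,c}))\{a,c} → —b→ s2
  s2 = (b.(rec X. a.b.(b.X)\{a,c}))\{a,c} → —b→ s3
  s3 = (rec X. a.b.(b.X)\{a,c})\{a,c} → stopped
LTS(Q): 4 reachable states
  t0 = rec X. a.c.(b.X)\{a,c} → —a→ t1
  t1 = c.(b.(rec X. a.c.(b.X)\{a,c}))\{a,c} → —c→ t2
  t2 = (b.(rec X. a.c.(b.X)\{a,c}))\{a,c} → —b→ t3
  t3 = (rec X. a.c.(b.X)\{a,c})\{a,c} → stopped
Trace ⟨ab⟩ through P, begin at {s0}:
  [1] a ⇒ {s1}
  [2] b ⇒ {s2}
  ✓ P
Trace ⟨ab⟩ through Q, begin at {t0}:
  [1] a ⇒ {t1}
  [2] b ⇒ ∅ (Q stuck)

ab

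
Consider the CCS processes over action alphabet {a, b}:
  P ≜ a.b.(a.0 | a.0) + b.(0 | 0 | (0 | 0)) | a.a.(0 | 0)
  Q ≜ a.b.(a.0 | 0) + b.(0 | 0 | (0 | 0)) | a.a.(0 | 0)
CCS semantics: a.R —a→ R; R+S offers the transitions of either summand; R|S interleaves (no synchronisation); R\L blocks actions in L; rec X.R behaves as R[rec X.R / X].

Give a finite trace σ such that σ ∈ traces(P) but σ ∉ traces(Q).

Reachable graph of P (11 states):
  s0 = a.b.(a.0 | a.0) + b.(0 | 0 | (0 | 0)) | a.a.(0 | 0) :: --a--▸ s1, --a--▸ s2, --b--▸ s3
  s1 = b.(0 | 0 | (0 | 0)) | a.(0 | 0) :: --a--▸ s4, --b--▸ s5
  s2 = b.(a.0 | a.0) :: --b--▸ s6
  s3 = 0 | 0 | (0 | 0) | a.a.(0 | 0) :: --a--▸ s5
  s4 = b.(0 | 0 | (0 | 0)) | (0 | 0) :: --b--▸ s7
  s5 = 0 | 0 | (0 | 0) | a.(0 | 0) :: --a--▸ s7
  s6 = a.0 | a.0 :: --a--▸ s8, --a--▸ s9
  s7 = 0 | 0 | (0 | 0) | (0 | 0) :: deadlocked
  s8 = 0 | a.0 :: --a--▸ s10
  s9 = a.0 | 0 :: --a--▸ s10
  s10 = 0 | 0 :: deadlocked
Reachable graph of Q (9 states):
  t0 = a.b.(a.0 | 0) + b.(0 | 0 | (0 | 0)) | a.a.(0 | 0) :: --a--▸ t1, --a--▸ t2, --b--▸ t3
  t1 = b.(0 | 0 | (0 | 0)) | a.(0 | 0) :: --a--▸ t4, --b--▸ t5
  t2 = b.(a.0 | 0) :: --b--▸ t6
  t3 = 0 | 0 | (0 | 0) | a.a.(0 | 0) :: --a--▸ t5
  t4 = b.(0 | 0 | (0 | 0)) | (0 | 0) :: --b--▸ t7
  t5 = 0 | 0 | (0 | 0) | a.(0 | 0) :: --a--▸ t7
  t6 = a.0 | 0 :: --a--▸ t8
  t7 = 0 | 0 | (0 | 0) | (0 | 0) :: deadlocked
  t8 = 0 | 0 :: deadlocked
Run σ = ⟨abaa⟩ on P: start {s0}
  [1] a ⇒ {s1, s2}
  [2] b ⇒ {s5, s6}
  [3] a ⇒ {s7, s8, s9}
  [4] a ⇒ {s10}
  — P admits the full trace.
Run σ = ⟨abaa⟩ on Q: start {t0}
  [1] a ⇒ {t1, t2}
  [2] b ⇒ {t5, t6}
  [3] a ⇒ {t7, t8}
  [4] a ⇒ no successor for Q

abaa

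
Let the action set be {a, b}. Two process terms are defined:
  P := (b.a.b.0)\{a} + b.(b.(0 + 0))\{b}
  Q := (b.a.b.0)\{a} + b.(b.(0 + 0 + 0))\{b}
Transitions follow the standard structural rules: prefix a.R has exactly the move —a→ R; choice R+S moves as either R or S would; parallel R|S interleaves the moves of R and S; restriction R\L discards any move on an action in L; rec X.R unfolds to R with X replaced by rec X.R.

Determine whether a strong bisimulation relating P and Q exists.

P ~ Q

LTS(P): 3 reachable states
  p0 = (b.a.b.0)\{a} + b.(b.(0 + 0))\{b} has moves ··b··> p1, ··b··> p2
  p1 = (a.b.0)\{a} has moves stopped
  p2 = (b.(0 + 0))\{b} has moves stopped
LTS(Q): 3 reachable states
  q0 = (b.a.b.0)\{a} + b.(b.(0 + 0 + 0))\{b} has moves ··b··> q1, ··b··> q2
  q1 = (a.b.0)\{a} has moves stopped
  q2 = (b.(0 + 0 + 0))\{b} has moves stopped
Bisimilarity quotient blocks:
  B0 = {p0, q0}
  B1 = {p1, p2, q1, q2}
p0 ∈ B0, q0 ∈ B0 → same block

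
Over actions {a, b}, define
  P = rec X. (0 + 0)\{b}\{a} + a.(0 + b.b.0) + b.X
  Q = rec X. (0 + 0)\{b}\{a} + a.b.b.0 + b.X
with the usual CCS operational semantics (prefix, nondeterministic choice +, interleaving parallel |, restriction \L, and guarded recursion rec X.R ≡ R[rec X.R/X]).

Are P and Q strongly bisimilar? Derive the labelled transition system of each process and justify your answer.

LTS(P): 4 reachable states
  m0 = rec X. (0 + 0)\{b}\{a} + a.(0 + b.b.0) + b.X has moves -a-> m1, -b-> m0
  m1 = 0 + b.b.0 has moves -b-> m2
  m2 = b.0 has moves -b-> m3
  m3 = 0 has moves ∅
LTS(Q): 4 reachable states
  n0 = rec X. (0 + 0)\{b}\{a} + a.b.b.0 + b.X has moves -a-> n1, -b-> n0
  n1 = b.b.0 has moves -b-> n2
  n2 = b.0 has moves -b-> n3
  n3 = 0 has moves ∅
Coarsest stable partition (strong bisimilarity classes):
  B0 = {m0, n0}
  B1 = {m1, n1}
  B2 = {m2, n2}
  B3 = {m3, n3}
m0 ∈ B0, n0 ∈ B0 → same block

YES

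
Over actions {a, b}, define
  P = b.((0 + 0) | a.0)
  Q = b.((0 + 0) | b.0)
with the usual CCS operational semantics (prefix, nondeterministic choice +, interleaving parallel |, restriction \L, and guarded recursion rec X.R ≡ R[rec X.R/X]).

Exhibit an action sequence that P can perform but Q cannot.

Reachable graph of P (3 states):
  u0 = b.((0 + 0) | a.0) ⊢ ··b··> u1
  u1 = (0 + 0) | a.0 ⊢ ··a··> u2
  u2 = (0 + 0) | 0 ⊢ (no moves)
Reachable graph of Q (3 states):
  v0 = b.((0 + 0) | b.0) ⊢ ··b··> v1
  v1 = (0 + 0) | b.0 ⊢ ··b··> v2
  v2 = (0 + 0) | 0 ⊢ (no moves)
Executing ba from P (initial set {u0}):
  step 1 (b): {u1}
  step 2 (a): {u2}
  ✓ P
Executing ba from Q (initial set {v0}):
  step 1 (b): {v1}
  step 2 (a): ∅ (Q stuck)

ba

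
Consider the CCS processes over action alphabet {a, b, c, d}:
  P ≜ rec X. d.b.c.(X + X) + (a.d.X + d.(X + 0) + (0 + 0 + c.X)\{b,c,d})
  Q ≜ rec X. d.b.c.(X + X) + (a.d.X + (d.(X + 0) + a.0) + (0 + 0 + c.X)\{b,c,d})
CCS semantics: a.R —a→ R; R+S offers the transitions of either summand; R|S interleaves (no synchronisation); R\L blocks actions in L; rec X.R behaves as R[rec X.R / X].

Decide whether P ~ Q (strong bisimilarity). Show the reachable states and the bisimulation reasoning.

not bisimilar

Reachable graph of P (6 states):
  s0 = rec X. d.b.c.(X + X) + (a.d.X + d.(X + 0) + (0 + 0 + c.X)\{b,c,d}) :: —a→ s1, —d→ s2, —d→ s3
  s1 = d.(rec X. d.b.c.(X + X) + (a.d.X + d.(X + 0) + (0 + 0 + c.X)\{b,c,d})) :: —d→ s0
  s2 = (rec X. d.b.c.(X + X) + (a.d.X + d.(X + 0) + (0 + 0 + c.X)\{b,c,d})) + 0 :: —a→ s1, —d→ s2, —d→ s3
  s3 = b.c.((rec X. d.b.c.(X + X) + (a.d.X + d.(X + 0) + (0 + 0 + c.X)\{b,c,d})) + (rec X. d.b.c.(X + X) + (a.d.X + d.(X + 0) + (0 + 0 + c.X)\{b,c,d}))) :: —b→ s4
  s4 = c.((rec X. d.b.c.(X + X) + (a.d.X + d.(X + 0) + (0 + 0 + c.X)\{b,c,d})) + (rec X. d.b.c.(X + X) + (a.d.X + d.(X + 0) + (0 + 0 + c.X)\{b,c,d}))) :: —c→ s5
  s5 = (rec X. d.b.c.(X + X) + (a.d.X + d.(X + 0) + (0 + 0 + c.X)\{b,c,d})) + (rec X. d.b.c.(X + X) + (a.d.X + d.(X + 0) + (0 + 0 + c.X)\{b,c,d})) :: —a→ s1, —d→ s2, —d→ s3
Reachable graph of Q (7 states):
  t0 = rec X. d.b.c.(X + X) + (a.d.X + (d.(X + 0) + a.0) + (0 + 0 + c.X)\{b,c,d}) :: —a→ t1, —a→ t2, —d→ t3, —d→ t4
  t1 = 0 :: ·
  t2 = d.(rec X. d.b.c.(X + X) + (a.d.X + (d.(X + 0) + a.0) + (0 + 0 + c.X)\{b,c,d})) :: —d→ t0
  t3 = (rec X. d.b.c.(X + X) + (a.d.X + (d.(X + 0) + a.0) + (0 + 0 + c.X)\{b,c,d})) + 0 :: —a→ t1, —a→ t2, —d→ t3, —d→ t4
  t4 = b.c.((rec X. d.b.c.(X + X) + (a.d.X + (d.(X + 0) + a.0) + (0 + 0 + c.X)\{b,c,d})) + (rec X. d.b.c.(X + X) + (a.d.X + (d.(X + 0) + a.0) + (0 + 0 + c.X)\{b,c,d}))) :: —b→ t5
  t5 = c.((rec X. d.b.c.(X + X) + (a.d.X + (d.(X + 0) + a.0) + (0 + 0 + c.X)\{b,c,d})) + (rec X. d.b.c.(X + X) + (a.d.X + (d.(X + 0) + a.0) + (0 + 0 + c.X)\{b,c,d}))) :: —c→ t6
  t6 = (rec X. d.b.c.(X + X) + (a.d.X + (d.(X + 0) + a.0) + (0 + 0 + c.X)\{b,c,d})) + (rec X. d.b.c.(X + X) + (a.d.X + (d.(X + 0) + a.0) + (0 + 0 + c.X)\{b,c,d})) :: —a→ t1, —a→ t2, —d→ t3, —d→ t4
Bisimilarity quotient blocks:
  B0 = {s0, s2, s5}
  B1 = {s1}
  B2 = {s3}
  B3 = {s4}
  B4 = {t0, t3, t6}
  B5 = {t1}
  B6 = {t2}
  B7 = {t4}
  B8 = {t5}
s0 ∈ B0, t0 ∈ B4 → different blocks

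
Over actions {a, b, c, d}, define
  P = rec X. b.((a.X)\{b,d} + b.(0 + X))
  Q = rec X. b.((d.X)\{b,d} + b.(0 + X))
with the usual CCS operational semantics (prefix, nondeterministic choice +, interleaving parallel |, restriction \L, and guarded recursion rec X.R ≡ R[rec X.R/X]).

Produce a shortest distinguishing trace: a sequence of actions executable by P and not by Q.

P's transition system — 4 states:
  s0 = rec X. b.((a.X)\{b,d} + b.(0 + X)) → -b-> s1
  s1 = (a.(rec X. b.((a.X)\{b,d} + b.(0 + X))))\{b,d} + b.(0 + (rec X. b.((a.X)\{b,d} + b.(0 + X)))) → -a-> s2, -b-> s3
  s2 = (rec X. b.((a.X)\{b,d} + b.(0 + X)))\{b,d} → ∅
  s3 = 0 + (rec X. b.((a.X)\{b,d} + b.(0 + X))) → -b-> s1
Q's transition system — 3 states:
  t0 = rec X. b.((d.X)\{b,d} + b.(0 + X)) → -b-> t1
  t1 = (d.(rec X. b.((d.X)\{b,d} + b.(0 + X))))\{b,d} + b.(0 + (rec X. b.((d.X)\{b,d} + b.(0 + X)))) → -b-> t2
  t2 = 0 + (rec X. b.((d.X)\{b,d} + b.(0 + X))) → -b-> t1
Run σ = ⟨ba⟩ on P: start {s0}
  [1] b ⇒ {s1}
  [2] a ⇒ {s2}
  — P admits the full trace.
Run σ = ⟨ba⟩ on Q: start {t0}
  [1] b ⇒ {t1}
  [2] a ⇒ no successor for Q

ba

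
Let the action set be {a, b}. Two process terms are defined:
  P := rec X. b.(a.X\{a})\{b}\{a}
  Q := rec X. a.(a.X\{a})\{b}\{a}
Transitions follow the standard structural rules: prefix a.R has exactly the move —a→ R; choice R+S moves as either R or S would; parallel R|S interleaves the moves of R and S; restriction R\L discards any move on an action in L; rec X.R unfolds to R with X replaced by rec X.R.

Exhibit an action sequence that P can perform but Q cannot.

b

Reachable graph of P (2 states):
  p0 = rec X. b.(a.X\{a})\{b}\{a} has moves -b-> p1
  p1 = (a.(rec X. b.(a.X\{a})\{b}\{a})\{a})\{b}\{a} has moves ·
Reachable graph of Q (2 states):
  q0 = rec X. a.(a.X\{a})\{b}\{a} has moves -a-> q1
  q1 = (a.(rec X. a.(a.X\{a})\{b}\{a})\{a})\{b}\{a} has moves ·
Executing b from P (initial set {p0}):
  step 1 (b): {p1}
  ✓ P
Executing b from Q (initial set {q0}):
  step 1 (b): ∅ (Q stuck)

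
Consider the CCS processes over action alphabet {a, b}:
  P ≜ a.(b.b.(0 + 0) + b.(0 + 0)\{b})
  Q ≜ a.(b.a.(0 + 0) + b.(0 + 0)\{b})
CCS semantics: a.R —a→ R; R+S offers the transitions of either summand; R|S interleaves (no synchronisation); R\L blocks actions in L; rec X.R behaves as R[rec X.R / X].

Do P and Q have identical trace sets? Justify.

P's transition system — 5 states:
  s0 = a.(b.b.(0 + 0) + b.(0 + 0)\{b}) ⊢ ··a··> s1
  s1 = b.b.(0 + 0) + b.(0 + 0)\{b} ⊢ ··b··> s2, ··b··> s3
  s2 = (0 + 0)\{b} ⊢ ·
  s3 = b.(0 + 0) ⊢ ··b··> s4
  s4 = 0 + 0 ⊢ ·
Q's transition system — 5 states:
  t0 = a.(b.a.(0 + 0) + b.(0 + 0)\{b}) ⊢ ··a··> t1
  t1 = b.a.(0 + 0) + b.(0 + 0)\{b} ⊢ ··b··> t2, ··b··> t3
  t2 = (0 + 0)\{b} ⊢ ·
  t3 = a.(0 + 0) ⊢ ··a··> t4
  t4 = 0 + 0 ⊢ ·
Run σ = ⟨abb⟩ on P: start {s0}
  [1] a ⇒ {s1}
  [2] b ⇒ {s2, s3}
  [3] b ⇒ {s4}
  — P admits the full trace.
Run σ = ⟨abb⟩ on Q: start {t0}
  [1] a ⇒ {t1}
  [2] b ⇒ {t2, t3}
  [3] b ⇒ no successor for Q

trace-distinct — witness ⟨abb⟩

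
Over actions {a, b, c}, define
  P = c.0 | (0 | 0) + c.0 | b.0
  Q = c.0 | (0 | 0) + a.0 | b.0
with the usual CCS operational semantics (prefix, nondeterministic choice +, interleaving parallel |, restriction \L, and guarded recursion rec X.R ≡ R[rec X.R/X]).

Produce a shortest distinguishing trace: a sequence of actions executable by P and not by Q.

LTS(P): 5 reachable states
  m0 = c.0 | (0 | 0) + c.0 | b.0 :: --b--▸ m1, --c--▸ m2, --c--▸ m3
  m1 = c.0 | 0 :: --c--▸ m4
  m2 = 0 | (0 | 0) :: ·
  m3 = 0 | b.0 :: --b--▸ m4
  m4 = 0 | 0 :: ·
LTS(Q): 5 reachable states
  n0 = c.0 | (0 | 0) + a.0 | b.0 :: --a--▸ n1, --b--▸ n2, --c--▸ n3
  n1 = 0 | b.0 :: --b--▸ n4
  n2 = a.0 | 0 :: --a--▸ n4
  n3 = 0 | (0 | 0) :: ·
  n4 = 0 | 0 :: ·
Trace ⟨bc⟩ through P, begin at {m0}:
  [1] b ⇒ {m1}
  [2] c ⇒ {m4}
  P completes σ.
Trace ⟨bc⟩ through Q, begin at {n0}:
  [1] b ⇒ {n2}
  [2] c ⇒ ∅ (Q stuck)

bc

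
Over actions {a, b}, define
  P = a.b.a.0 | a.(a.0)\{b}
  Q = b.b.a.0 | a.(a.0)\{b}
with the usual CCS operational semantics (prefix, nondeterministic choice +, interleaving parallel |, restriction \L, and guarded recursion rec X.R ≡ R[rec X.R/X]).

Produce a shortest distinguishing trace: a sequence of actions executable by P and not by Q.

aaa

Reachable graph of P (12 states):
  m0 = a.b.a.0 | a.(a.0)\{b} | --a--▸ m1, --a--▸ m2
  m1 = a.b.a.0 | (a.0)\{b} | --a--▸ m3, --a--▸ m4
  m2 = b.a.0 | a.(a.0)\{b} | --a--▸ m4, --b--▸ m5
  m3 = a.b.a.0 | 0\{b} | --a--▸ m6
  m4 = b.a.0 | (a.0)\{b} | --a--▸ m6, --b--▸ m7
  m5 = a.0 | a.(a.0)\{b} | --a--▸ m7, --a--▸ m8
  m6 = b.a.0 | 0\{b} | --b--▸ m9
  m7 = a.0 | (a.0)\{b} | --a--▸ m10, --a--▸ m9
  m8 = 0 | a.(a.0)\{b} | --a--▸ m10
  m9 = a.0 | 0\{b} | --a--▸ m11
  m10 = 0 | (a.0)\{b} | --a--▸ m11
  m11 = 0 | 0\{b} | (no moves)
Reachable graph of Q (12 states):
  n0 = b.b.a.0 | a.(a.0)\{b} | --a--▸ n1, --b--▸ n2
  n1 = b.b.a.0 | (a.0)\{b} | --a--▸ n3, --b--▸ n4
  n2 = b.a.0 | a.(a.0)\{b} | --a--▸ n4, --b--▸ n5
  n3 = b.b.a.0 | 0\{b} | --b--▸ n6
  n4 = b.a.0 | (a.0)\{b} | --a--▸ n6, --b--▸ n7
  n5 = a.0 | a.(a.0)\{b} | --a--▸ n7, --a--▸ n8
  n6 = b.a.0 | 0\{b} | --b--▸ n9
  n7 = a.0 | (a.0)\{b} | --a--▸ n10, --a--▸ n9
  n8 = 0 | a.(a.0)\{b} | --a--▸ n10
  n9 = a.0 | 0\{b} | --a--▸ n11
  n10 = 0 | (a.0)\{b} | --a--▸ n11
  n11 = 0 | 0\{b} | (no moves)
Executing aaa from P (initial set {m0}):
  step 1 (a): {m1, m2}
  step 2 (a): {m3, m4}
  step 3 (a): {m6}
  — P admits the full trace.
Executing aaa from Q (initial set {n0}):
  step 1 (a): {n1}
  step 2 (a): {n3}
  step 3 (a): ∅ (Q stuck)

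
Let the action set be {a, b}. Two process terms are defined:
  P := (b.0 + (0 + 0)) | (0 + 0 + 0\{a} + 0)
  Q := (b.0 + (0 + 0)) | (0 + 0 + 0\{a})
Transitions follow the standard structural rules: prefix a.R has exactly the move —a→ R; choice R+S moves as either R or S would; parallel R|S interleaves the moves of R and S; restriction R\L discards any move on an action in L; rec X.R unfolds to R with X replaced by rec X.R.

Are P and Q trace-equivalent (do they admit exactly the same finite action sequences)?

YES

LTS(P): 2 reachable states
  s0 = (b.0 + (0 + 0)) | (0 + 0 + 0\{a} + 0) → --b--▸ s1
  s1 = 0 | (0 + 0 + 0\{a} + 0) → ·
LTS(Q): 2 reachable states
  t0 = (b.0 + (0 + 0)) | (0 + 0 + 0\{a}) → --b--▸ t1
  t1 = 0 | (0 + 0 + 0\{a}) → ·
Coarsest stable partition (strong bisimilarity classes):
  B0 = {s0, t0}
  B1 = {s1, t1}
s0 ∈ B0, t0 ∈ B0 → same block
Bisimilar ⇒ trace-equivalent.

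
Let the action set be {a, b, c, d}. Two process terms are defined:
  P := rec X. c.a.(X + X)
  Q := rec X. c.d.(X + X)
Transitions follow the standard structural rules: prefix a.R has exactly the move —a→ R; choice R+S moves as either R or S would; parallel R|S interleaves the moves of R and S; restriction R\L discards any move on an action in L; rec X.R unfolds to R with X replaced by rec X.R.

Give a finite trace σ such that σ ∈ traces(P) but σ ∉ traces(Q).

ca

LTS(P): 3 reachable states
  p0 = rec X. c.a.(X + X) | -c-> p1
  p1 = a.((rec X. c.a.(X + X)) + (rec X. c.a.(X + X))) | -a-> p2
  p2 = (rec X. c.a.(X + X)) + (rec X. c.a.(X + X)) | -c-> p1
LTS(Q): 3 reachable states
  q0 = rec X. c.d.(X + X) | -c-> q1
  q1 = d.((rec X. c.d.(X + X)) + (rec X. c.d.(X + X))) | -d-> q2
  q2 = (rec X. c.d.(X + X)) + (rec X. c.d.(X + X)) | -c-> q1
Executing ca from P (initial set {p0}):
  step 1 (c): {p1}
  step 2 (a): {p2}
  — P admits the full trace.
Executing ca from Q (initial set {q0}):
  step 1 (c): {q1}
  step 2 (a): ∅ (Q stuck)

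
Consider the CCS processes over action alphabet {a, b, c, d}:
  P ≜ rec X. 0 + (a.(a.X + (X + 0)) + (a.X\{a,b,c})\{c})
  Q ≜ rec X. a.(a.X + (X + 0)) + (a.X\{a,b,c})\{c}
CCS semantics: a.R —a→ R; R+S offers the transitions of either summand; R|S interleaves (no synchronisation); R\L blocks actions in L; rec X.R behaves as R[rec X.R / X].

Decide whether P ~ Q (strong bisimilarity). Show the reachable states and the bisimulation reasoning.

P's transition system — 3 states:
  s0 = rec X. 0 + (a.(a.X + (X + 0)) + (a.X\{a,b,c})\{c}) → —a→ s1, —a→ s2
  s1 = (rec X. 0 + (a.(a.X + (X + 0)) + (a.X\{a,b,c})\{c}))\{a,b,c}\{c} → deadlocked
  s2 = a.(rec X. 0 + (a.(a.X + (X + 0)) + (a.X\{a,b,c})\{c})) + ((rec X. 0 + (a.(a.X + (X + 0)) + (a.X\{a,b,c})\{c})) + 0) → —a→ s0, —a→ s1, —a→ s2
Q's transition system — 3 states:
  t0 = rec X. a.(a.X + (X + 0)) + (a.X\{a,b,c})\{c} → —a→ t1, —a→ t2
  t1 = (rec X. a.(a.X + (X + 0)) + (a.X\{a,b,c})\{c})\{a,b,c}\{c} → deadlocked
  t2 = a.(rec X. a.(a.X + (X + 0)) + (a.X\{a,b,c})\{c}) + ((rec X. a.(a.X + (X + 0)) + (a.X\{a,b,c})\{c}) + 0) → —a→ t0, —a→ t1, —a→ t2
Coarsest stable partition (strong bisimilarity classes):
  B0 = {s0, s2, t0, t2}
  B1 = {s1, t1}
s0 ∈ B0, t0 ∈ B0 → same block

YES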